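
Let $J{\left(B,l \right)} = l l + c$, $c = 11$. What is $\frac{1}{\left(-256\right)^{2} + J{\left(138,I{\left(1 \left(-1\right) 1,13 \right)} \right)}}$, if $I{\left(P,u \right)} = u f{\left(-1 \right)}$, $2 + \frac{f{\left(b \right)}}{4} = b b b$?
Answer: $\frac{1}{89883} \approx 1.1126 \cdot 10^{-5}$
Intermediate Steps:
$f{\left(b \right)} = -8 + 4 b^{3}$ ($f{\left(b \right)} = -8 + 4 b b b = -8 + 4 b^{2} b = -8 + 4 b^{3}$)
$I{\left(P,u \right)} = - 12 u$ ($I{\left(P,u \right)} = u \left(-8 + 4 \left(-1\right)^{3}\right) = u \left(-8 + 4 \left(-1\right)\right) = u \left(-8 - 4\right) = u \left(-12\right) = - 12 u$)
$J{\left(B,l \right)} = 11 + l^{2}$ ($J{\left(B,l \right)} = l l + 11 = l^{2} + 11 = 11 + l^{2}$)
$\frac{1}{\left(-256\right)^{2} + J{\left(138,I{\left(1 \left(-1\right) 1,13 \right)} \right)}} = \frac{1}{\left(-256\right)^{2} + \left(11 + \left(\left(-12\right) 13\right)^{2}\right)} = \frac{1}{65536 + \left(11 + \left(-156\right)^{2}\right)} = \frac{1}{65536 + \left(11 + 24336\right)} = \frac{1}{65536 + 24347} = \frac{1}{89883}$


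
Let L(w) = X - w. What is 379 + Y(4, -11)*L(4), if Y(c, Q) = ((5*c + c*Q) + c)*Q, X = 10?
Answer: 1699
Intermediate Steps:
L(w) = 10 - w
Y(c, Q) = Q*(6*c + Q*c) (Y(c, Q) = ((5*c + Q*c) + c)*Q = (6*c + Q*c)*Q = Q*(6*c + Q*c))
379 + Y(4, -11)*L(4) = 379 + (-11*4*(6 - 11))*(10 - 1*4) = 379 + (-11*4*(-5))*(10 - 4) = 379 + 220*6 = 379 + 1320 = 1699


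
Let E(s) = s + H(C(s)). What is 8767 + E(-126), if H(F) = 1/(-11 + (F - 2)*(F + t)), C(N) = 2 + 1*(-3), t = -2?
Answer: 17281/2 ≈ 8640.5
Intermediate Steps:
C(N) = -1 (C(N) = 2 - 3 = -1)
H(F) = 1/(-11 + (-2 + F)**2) (H(F) = 1/(-11 + (F - 2)*(F - 2)) = 1/(-11 + (-2 + F)*(-2 + F)) = 1/(-11 + (-2 + F)**2))
E(s) = -1/2 + s (E(s) = s + 1/(-7 + (-1)**2 - 4*(-1)) = s + 1/(-7 + 1 + 4) = s + 1/(-2) = s - 1/2 = -1/2 + s)
8767 + E(-126) = 8767 + (-1/2 - 126) = 8767 - 253/2 = 17281/2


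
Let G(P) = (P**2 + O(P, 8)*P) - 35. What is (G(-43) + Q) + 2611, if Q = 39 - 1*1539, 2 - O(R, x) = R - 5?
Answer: 775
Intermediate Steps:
O(R, x) = 7 - R (O(R, x) = 2 - (R - 5) = 2 - (-5 + R) = 2 + (5 - R) = 7 - R)
Q = -1500 (Q = 39 - 1539 = -1500)
G(P) = -35 + P**2 + P*(7 - P) (G(P) = (P**2 + (7 - P)*P) - 35 = (P**2 + P*(7 - P)) - 35 = -35 + P**2 + P*(7 - P))
(G(-43) + Q) + 2611 = ((-35 + 7*(-43)) - 1500) + 2611 = ((-35 - 301) - 1500) + 2611 = (-336 - 1500) + 2611 = -1836 + 2611 = 775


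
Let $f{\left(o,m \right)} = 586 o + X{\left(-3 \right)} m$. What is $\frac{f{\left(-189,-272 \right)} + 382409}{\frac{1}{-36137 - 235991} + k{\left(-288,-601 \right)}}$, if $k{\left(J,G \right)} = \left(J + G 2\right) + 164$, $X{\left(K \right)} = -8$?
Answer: $- \frac{74517082368}{360841729} \approx -206.51$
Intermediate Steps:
$f{\left(o,m \right)} = - 8 m + 586 o$ ($f{\left(o,m \right)} = 586 o - 8 m = - 8 m + 586 o$)
$k{\left(J,G \right)} = 164 + J + 2 G$ ($k{\left(J,G \right)} = \left(J + 2 G\right) + 164 = 164 + J + 2 G$)
$\frac{f{\left(-189,-272 \right)} + 382409}{\frac{1}{-36137 - 235991} + k{\left(-288,-601 \right)}} = \frac{\left(\left(-8\right) \left(-272\right) + 586 \left(-189\right)\right) + 382409}{\frac{1}{-36137 - 235991} + \left(164 - 288 + 2 \left(-601\right)\right)} = \frac{\left(2176 - 110754\right) + 382409}{\frac{1}{-272128} - 1326} = \frac{-108578 + 382409}{- \frac{1}{272128} - 1326} = \frac{273831}{- \frac{360841729}{272128}} = 273831 \left(- \frac{272128}{360841729}\right) = - \frac{74517082368}{360841729}$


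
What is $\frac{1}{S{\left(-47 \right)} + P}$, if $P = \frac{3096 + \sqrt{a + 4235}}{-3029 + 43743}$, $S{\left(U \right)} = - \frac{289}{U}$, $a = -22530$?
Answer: $\frac{22794031170764}{141892401425819} - \frac{89937226 i \sqrt{18295}}{141892401425819} \approx 0.16064 - 8.5733 \cdot 10^{-5} i$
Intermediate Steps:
$P = \frac{1548}{20357} + \frac{i \sqrt{18295}}{40714}$ ($P = \frac{3096 + \sqrt{-22530 + 4235}}{-3029 + 43743} = \frac{3096 + \sqrt{-18295}}{40714} = \left(3096 + i \sqrt{18295}\right) \frac{1}{40714} = \frac{1548}{20357} + \frac{i \sqrt{18295}}{40714} \approx 0.076043 + 0.0033222 i$)
$\frac{1}{S{\left(-47 \right)} + P} = \frac{1}{- \frac{289}{-47} + \left(\frac{1548}{20357} + \frac{i \sqrt{18295}}{40714}\right)} = \frac{1}{\left(-289\right) \left(- \frac{1}{47}\right) + \left(\frac{1548}{20357} + \frac{i \sqrt{18295}}{40714}\right)} = \frac{1}{\frac{289}{47} + \left(\frac{1548}{20357} + \frac{i \sqrt{18295}}{40714}\right)} = \frac{1}{\frac{5955929}{956779} + \frac{i \sqrt{18295}}{40714}}$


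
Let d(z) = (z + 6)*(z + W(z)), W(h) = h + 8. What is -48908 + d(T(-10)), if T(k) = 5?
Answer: -48710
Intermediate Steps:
W(h) = 8 + h
d(z) = (6 + z)*(8 + 2*z) (d(z) = (z + 6)*(z + (8 + z)) = (6 + z)*(8 + 2*z))
-48908 + d(T(-10)) = -48908 + (48 + 2*5**2 + 20*5) = -48908 + (48 + 2*25 + 100) = -48908 + (48 + 50 + 100) = -48908 + 198 = -48710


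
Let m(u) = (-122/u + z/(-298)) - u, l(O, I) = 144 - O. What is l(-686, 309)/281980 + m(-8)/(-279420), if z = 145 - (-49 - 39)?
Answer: 6722374571/2347967377680 ≈ 0.0028631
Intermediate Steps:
z = 233 (z = 145 - 1*(-88) = 145 + 88 = 233)
m(u) = -233/298 - u - 122/u (m(u) = (-122/u + 233/(-298)) - u = (-122/u + 233*(-1/298)) - u = (-122/u - 233/298) - u = (-233/298 - 122/u) - u = -233/298 - u - 122/u)
l(-686, 309)/281980 + m(-8)/(-279420) = (144 - 1*(-686))/281980 + (-233/298 - 1*(-8) - 122/(-8))/(-279420) = (144 + 686)*(1/281980) + (-233/298 + 8 - 122*(-⅛))*(-1/279420) = 830*(1/281980) + (-233/298 + 8 + 61/4)*(-1/279420) = 83/28198 + (13391/596)*(-1/279420) = 83/28198 - 13391/166534320 = 6722374571/2347967377680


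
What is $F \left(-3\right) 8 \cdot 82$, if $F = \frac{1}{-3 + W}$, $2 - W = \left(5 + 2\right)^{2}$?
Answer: $\frac{984}{25} \approx 39.36$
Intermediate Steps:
$W = -47$ ($W = 2 - \left(5 + 2\right)^{2} = 2 - 7^{2} = 2 - 49 = -47$)
$F = - \frac{1}{50}$ ($F = \frac{1}{-3 - 47} = \frac{1}{-50} = - \frac{1}{50} \approx -0.02$)
$F \left(-3\right) 8 \cdot 82 = \left(- \frac{1}{50}\right) \left(-3\right) 8 \cdot 82 = \frac{3}{50} \cdot 8 \cdot 82 = \frac{12}{25} \cdot 82 = \frac{984}{25}$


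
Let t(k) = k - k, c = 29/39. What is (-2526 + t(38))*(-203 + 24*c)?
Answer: 6080082/13 ≈ 4.6770e+5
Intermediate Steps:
c = 29/39 (c = 29*(1/39) = 29/39 ≈ 0.74359)
t(k) = 0
(-2526 + t(38))*(-203 + 24*c) = (-2526 + 0)*(-203 + 24*(29/39)) = -2526*(-203 + 232/13) = -2526*(-2407/13) = 6080082/13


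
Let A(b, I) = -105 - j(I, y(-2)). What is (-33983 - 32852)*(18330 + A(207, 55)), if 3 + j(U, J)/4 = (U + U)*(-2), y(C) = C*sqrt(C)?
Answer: -1277684695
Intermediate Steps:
y(C) = C**(3/2)
j(U, J) = -12 - 16*U (j(U, J) = -12 + 4*((U + U)*(-2)) = -12 + 4*((2*U)*(-2)) = -12 + 4*(-4*U) = -12 - 16*U)
A(b, I) = -93 + 16*I (A(b, I) = -105 - (-12 - 16*I) = -105 + (12 + 16*I) = -93 + 16*I)
(-33983 - 32852)*(18330 + A(207, 55)) = (-33983 - 32852)*(18330 + (-93 + 16*55)) = -66835*(18330 + (-93 + 880)) = -66835*(18330 + 787) = -66835*19117 = -1277684695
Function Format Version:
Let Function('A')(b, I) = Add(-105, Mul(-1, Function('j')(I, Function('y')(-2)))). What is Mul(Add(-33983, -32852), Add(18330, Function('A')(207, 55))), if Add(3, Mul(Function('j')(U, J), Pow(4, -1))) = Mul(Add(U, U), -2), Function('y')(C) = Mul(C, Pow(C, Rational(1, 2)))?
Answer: -1277684695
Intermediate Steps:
Function('y')(C) = Pow(C, Rational(3, 2))
Function('j')(U, J) = Add(-12, Mul(-16, U)) (Function('j')(U, J) = Add(-12, Mul(4, Mul(Add(U, U), -2))) = Add(-12, Mul(4, Mul(Mul(2, U), -2))) = Add(-12, Mul(4, Mul(-4, U))) = Add(-12, Mul(-16, U)))
Function('A')(b, I) = Add(-93, Mul(16, I)) (Function('A')(b, I) = Add(-105, Mul(-1, Add(-12, Mul(-16, I)))) = Add(-105, Add(12, Mul(16, I))) = Add(-93, Mul(16, I)))
Mul(Add(-33983, -32852), Add(18330, Function('A')(207, 55))) = Mul(Add(-33983, -32852), Add(18330, Add(-93, Mul(16, 55)))) = Mul(-66835, Add(18330, Add(-93, 880))) = Mul(-66835, Add(18330, 787)) = Mul(-66835, 19117) = -1277684695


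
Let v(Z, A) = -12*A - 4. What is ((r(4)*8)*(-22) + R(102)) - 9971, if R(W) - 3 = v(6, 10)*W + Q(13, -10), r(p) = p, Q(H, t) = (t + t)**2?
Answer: -22920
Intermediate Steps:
Q(H, t) = 4*t**2 (Q(H, t) = (2*t)**2 = 4*t**2)
v(Z, A) = -4 - 12*A
R(W) = 403 - 124*W (R(W) = 3 + ((-4 - 12*10)*W + 4*(-10)**2) = 3 + ((-4 - 120)*W + 4*100) = 3 + (-124*W + 400) = 3 + (400 - 124*W) = 403 - 124*W)
((r(4)*8)*(-22) + R(102)) - 9971 = ((4*8)*(-22) + (403 - 124*102)) - 9971 = (32*(-22) + (403 - 12648)) - 9971 = (-704 - 12245) - 9971 = -12949 - 9971 = -22920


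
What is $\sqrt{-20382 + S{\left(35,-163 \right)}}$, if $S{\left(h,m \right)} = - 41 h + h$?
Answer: $i \sqrt{21782} \approx 147.59 i$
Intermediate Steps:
$S{\left(h,m \right)} = - 40 h$
$\sqrt{-20382 + S{\left(35,-163 \right)}} = \sqrt{-20382 - 1400} = \sqrt{-21782} = i \sqrt{21782}$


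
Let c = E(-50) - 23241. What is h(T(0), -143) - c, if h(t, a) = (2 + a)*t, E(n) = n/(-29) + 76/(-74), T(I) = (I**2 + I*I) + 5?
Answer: 24180380/1073 ≈ 22535.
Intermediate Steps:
T(I) = 5 + 2*I**2 (T(I) = (I**2 + I**2) + 5 = 2*I**2 + 5 = 5 + 2*I**2)
E(n) = -38/37 - n/29 (E(n) = n*(-1/29) + 76*(-1/74) = -n/29 - 38/37 = -38/37 - n/29)
h(t, a) = t*(2 + a)
c = -24936845/1073 (c = (-38/37 - 1/29*(-50)) - 23241 = (-38/37 + 50/29) - 23241 = 748/1073 - 23241 = -24936845/1073 ≈ -23240.)
h(T(0), -143) - c = (5 + 2*0**2)*(2 - 143) - 1*(-24936845/1073) = (5 + 2*0)*(-141) + 24936845/1073 = (5 + 0)*(-141) + 24936845/1073 = 5*(-141) + 24936845/1073 = -705 + 24936845/1073 = 24180380/1073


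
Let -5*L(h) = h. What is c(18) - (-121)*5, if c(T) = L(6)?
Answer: 3019/5 ≈ 603.80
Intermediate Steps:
L(h) = -h/5
c(T) = -6/5 (c(T) = -⅕*6 = -6/5)
c(18) - (-121)*5 = -6/5 - (-121)*5 = -6/5 - 1*(-605) = -6/5 + 605 = 3019/5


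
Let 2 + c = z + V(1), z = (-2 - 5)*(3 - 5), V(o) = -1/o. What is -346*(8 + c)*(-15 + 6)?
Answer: 59166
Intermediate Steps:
z = 14 (z = -7*(-2) = 14)
c = 11 (c = -2 + (14 - 1/1) = -2 + (14 - 1*1) = -2 + (14 - 1) = -2 + 13 = 11)
-346*(8 + c)*(-15 + 6) = -346*(8 + 11)*(-15 + 6) = -6574*(-9) = -346*(-171) = 59166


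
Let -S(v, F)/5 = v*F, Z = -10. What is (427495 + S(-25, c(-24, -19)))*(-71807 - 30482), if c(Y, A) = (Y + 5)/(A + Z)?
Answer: -1268355981970/29 ≈ -4.3736e+10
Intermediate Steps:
c(Y, A) = (5 + Y)/(-10 + A) (c(Y, A) = (Y + 5)/(A - 10) = (5 + Y)/(-10 + A))
S(v, F) = -5*F*v (S(v, F) = -5*v*F = -5*F*v)
(427495 + S(-25, c(-24, -19)))*(-71807 - 30482) = (427495 - 5*(5 - 24)/(-10 - 19)*(-25))*(-71807 - 30482) = (427495 - 5*-19/(-29)*(-25))*(-102289) = (427495 - 5*(-1/29*(-19))*(-25))*(-102289) = (427495 - 5*19/29*(-25))*(-102289) = (427495 + 2375/29)*(-102289) = (12399730/29)*(-102289) = -1268355981970/29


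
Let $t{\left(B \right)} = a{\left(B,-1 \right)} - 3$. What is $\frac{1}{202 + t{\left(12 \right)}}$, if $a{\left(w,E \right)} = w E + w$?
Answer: $\frac{1}{199} \approx 0.0050251$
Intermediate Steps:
$a{\left(w,E \right)} = w + E w$ ($a{\left(w,E \right)} = E w + w = w + E w$)
$t{\left(B \right)} = -3$ ($t{\left(B \right)} = B \left(1 - 1\right) - 3 = B 0 - 3 = 0 - 3 = -3$)
$\frac{1}{202 + t{\left(12 \right)}} = \frac{1}{202 - 3} = \frac{1}{199}$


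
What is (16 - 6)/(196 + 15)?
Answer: 10/211 ≈ 0.047393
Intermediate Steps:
(16 - 6)/(196 + 15) = 10/211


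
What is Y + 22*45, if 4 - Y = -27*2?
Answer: 1048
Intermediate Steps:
Y = 58 (Y = 4 - (-27)*2 = 4 - 1*(-54) = 4 + 54 = 58)
Y + 22*45 = 58 + 22*45 = 58 + 990 = 1048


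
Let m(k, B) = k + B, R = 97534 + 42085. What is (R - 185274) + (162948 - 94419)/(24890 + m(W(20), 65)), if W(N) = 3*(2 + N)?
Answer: -1142265226/25021 ≈ -45652.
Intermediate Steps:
R = 139619
W(N) = 6 + 3*N
m(k, B) = B + k
(R - 185274) + (162948 - 94419)/(24890 + m(W(20), 65)) = (139619 - 185274) + (162948 - 94419)/(24890 + (65 + (6 + 3*20))) = -45655 + 68529/(24890 + (65 + (6 + 60))) = -45655 + 68529/(24890 + (65 + 66)) = -45655 + 68529/(24890 + 131) = -45655 + 68529/25021 = -1142265226/25021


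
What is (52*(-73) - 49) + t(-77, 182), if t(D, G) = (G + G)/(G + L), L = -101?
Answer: -311081/81 ≈ -3840.5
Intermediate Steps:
t(D, G) = 2*G/(-101 + G) (t(D, G) = (G + G)/(G - 101) = (2*G)/(-101 + G) = 2*G/(-101 + G))
(52*(-73) - 49) + t(-77, 182) = (52*(-73) - 49) + 2*182/(-101 + 182) = (-3796 - 49) + 2*182/81 = -3845 + 2*182*(1/81) = -3845 + 364/81 = -311081/81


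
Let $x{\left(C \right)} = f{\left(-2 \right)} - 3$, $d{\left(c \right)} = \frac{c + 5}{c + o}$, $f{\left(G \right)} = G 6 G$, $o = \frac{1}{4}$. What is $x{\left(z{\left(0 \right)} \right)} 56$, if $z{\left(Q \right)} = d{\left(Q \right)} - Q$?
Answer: $1176$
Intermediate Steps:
$o = \frac{1}{4} \approx 0.25$
$f{\left(G \right)} = 6 G^{2}$ ($f{\left(G \right)} = 6 G G = 6 G^{2}$)
$d{\left(c \right)} = \frac{5 + c}{\frac{1}{4} + c}$ ($d{\left(c \right)} = \frac{c + 5}{c + \frac{1}{4}} = \frac{5 + c}{\frac{1}{4} + c}$)
$z{\left(Q \right)} = - Q + \frac{4 \left(5 + Q\right)}{1 + 4 Q}$ ($z{\left(Q \right)} = \frac{4 \left(5 + Q\right)}{1 + 4 Q} - Q = - Q + \frac{4 \left(5 + Q\right)}{1 + 4 Q}$)
$x{\left(C \right)} = 21$ ($x{\left(C \right)} = 6 \left(-2\right)^{2} - 3 = 6 \cdot 4 - 3 = 24 - 3 = 21$)
$x{\left(z{\left(0 \right)} \right)} 56 = 21 \cdot 56 = 1176$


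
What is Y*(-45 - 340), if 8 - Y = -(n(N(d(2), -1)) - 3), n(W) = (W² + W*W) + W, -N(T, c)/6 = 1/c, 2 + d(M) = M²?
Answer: -31955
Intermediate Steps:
d(M) = -2 + M²
N(T, c) = -6/c
n(W) = W + 2*W² (n(W) = (W² + W²) + W = 2*W² + W = W + 2*W²)
Y = 83 (Y = 8 - (-1)*((-6/(-1))*(1 + 2*(-6/(-1))) - 3) = 8 - (-1)*((-6*(-1))*(1 + 2*(-6*(-1))) - 3) = 8 - (-1)*(6*(1 + 2*6) - 3) = 8 - (-1)*(6*(1 + 12) - 3) = 8 - (-1)*(6*13 - 3) = 8 - (-1)*(78 - 3) = 8 - (-1)*75 = 8 - 1*(-75) = 8 + 75 = 83)
Y*(-45 - 340) = 83*(-45 - 340) = 83*(-385) = -31955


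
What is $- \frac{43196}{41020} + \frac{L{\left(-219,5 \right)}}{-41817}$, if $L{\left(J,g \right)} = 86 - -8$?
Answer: $- \frac{452545753}{428833335} \approx -1.0553$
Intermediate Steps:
$L{\left(J,g \right)} = 94$ ($L{\left(J,g \right)} = 86 + 8 = 94$)
$- \frac{43196}{41020} + \frac{L{\left(-219,5 \right)}}{-41817} = - \frac{43196}{41020} + \frac{94}{-41817} = \left(-43196\right) \frac{1}{41020} + 94 \left(- \frac{1}{41817}\right) = - \frac{10799}{10255} - \frac{94}{41817} = - \frac{452545753}{428833335}$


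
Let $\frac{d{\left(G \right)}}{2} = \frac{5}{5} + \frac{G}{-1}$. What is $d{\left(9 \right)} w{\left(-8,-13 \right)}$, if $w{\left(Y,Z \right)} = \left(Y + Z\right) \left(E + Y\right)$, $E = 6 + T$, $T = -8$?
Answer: $-3360$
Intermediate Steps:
$E = -2$ ($E = 6 - 8 = -2$)
$w{\left(Y,Z \right)} = \left(-2 + Y\right) \left(Y + Z\right)$ ($w{\left(Y,Z \right)} = \left(Y + Z\right) \left(-2 + Y\right) = \left(-2 + Y\right) \left(Y + Z\right)$)
$d{\left(G \right)} = 2 - 2 G$ ($d{\left(G \right)} = 2 \left(\frac{5}{5} + \frac{G}{-1}\right) = 2 \left(5 \cdot \frac{1}{5} + G \left(-1\right)\right) = 2 \left(1 - G\right) = 2 - 2 G$)
$d{\left(9 \right)} w{\left(-8,-13 \right)} = \left(2 - 18\right) \left(\left(-8\right)^{2} - -16 - -26 - -104\right) = \left(2 - 18\right) \left(64 + 16 + 26 + 104\right) = \left(-16\right) 210 = -3360$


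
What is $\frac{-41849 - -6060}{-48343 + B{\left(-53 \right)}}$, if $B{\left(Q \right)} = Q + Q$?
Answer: $\frac{35789}{48449} \approx 0.73869$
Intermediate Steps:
$B{\left(Q \right)} = 2 Q$
$\frac{-41849 - -6060}{-48343 + B{\left(-53 \right)}} = \frac{-41849 - -6060}{-48343 + 2 \left(-53\right)} = \frac{-41849 + 6060}{-48343 - 106} = - \frac{35789}{-48449} = \left(-35789\right) \left(- \frac{1}{48449}\right) = \frac{35789}{48449}$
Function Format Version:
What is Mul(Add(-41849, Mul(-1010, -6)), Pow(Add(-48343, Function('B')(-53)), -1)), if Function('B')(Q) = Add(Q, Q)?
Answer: Rational(35789, 48449) ≈ 0.73869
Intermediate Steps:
Function('B')(Q) = Mul(2, Q)
Mul(Add(-41849, Mul(-1010, -6)), Pow(Add(-48343, Function('B')(-53)), -1)) = Mul(Add(-41849, Mul(-1010, -6)), Pow(Add(-48343, Mul(2, -53)), -1)) = Mul(Add(-41849, 6060), Pow(Add(-48343, -106), -1)) = Mul(-35789, Pow(-48449, -1)) = Mul(-35789, Rational(-1, 48449)) = Rational(35789, 48449)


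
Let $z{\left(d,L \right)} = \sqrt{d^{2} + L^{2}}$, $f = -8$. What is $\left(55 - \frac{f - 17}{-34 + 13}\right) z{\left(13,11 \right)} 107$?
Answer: $\frac{120910 \sqrt{290}}{21} \approx 98049.0$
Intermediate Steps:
$z{\left(d,L \right)} = \sqrt{L^{2} + d^{2}}$
$\left(55 - \frac{f - 17}{-34 + 13}\right) z{\left(13,11 \right)} 107 = \left(55 - \frac{-8 - 17}{-34 + 13}\right) \sqrt{11^{2} + 13^{2}} \cdot 107 = \left(55 - - \frac{25}{-21}\right) \sqrt{121 + 169} \cdot 107 = \left(55 - \left(-25\right) \left(- \frac{1}{21}\right)\right) \sqrt{290} \cdot 107 = \left(55 - \frac{25}{21}\right) \sqrt{290} \cdot 107 = \frac{1130 \sqrt{290}}{21} \cdot 107 = \frac{120910 \sqrt{290}}{21}$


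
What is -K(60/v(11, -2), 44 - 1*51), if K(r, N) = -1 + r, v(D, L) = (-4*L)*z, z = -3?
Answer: 7/2 ≈ 3.5000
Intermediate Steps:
v(D, L) = 12*L (v(D, L) = -4*L*(-3) = 12*L)
-K(60/v(11, -2), 44 - 1*51) = -(-1 + 60/((12*(-2)))) = -(-1 + 60/(-24)) = -(-1 + 60*(-1/24)) = -(-1 - 5/2) = -1*(-7/2) = 7/2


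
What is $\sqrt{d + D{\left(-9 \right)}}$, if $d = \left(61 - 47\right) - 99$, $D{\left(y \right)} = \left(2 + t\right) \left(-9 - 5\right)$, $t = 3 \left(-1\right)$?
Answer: $i \sqrt{71} \approx 8.4261 i$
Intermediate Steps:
$t = -3$
$D{\left(y \right)} = 14$ ($D{\left(y \right)} = \left(2 - 3\right) \left(-9 - 5\right) = \left(-1\right) \left(-14\right) = 14$)
$d = -85$ ($d = \left(61 - 47\right) - 99 = 14 - 99 = -85$)
$\sqrt{d + D{\left(-9 \right)}} = \sqrt{-85 + 14} = \sqrt{-71} = i \sqrt{71}$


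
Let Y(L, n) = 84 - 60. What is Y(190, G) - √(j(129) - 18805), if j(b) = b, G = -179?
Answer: 24 - 2*I*√4669 ≈ 24.0 - 136.66*I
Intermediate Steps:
Y(L, n) = 24
Y(190, G) - √(j(129) - 18805) = 24 - √(129 - 18805) = 24 - √(-18676) = 24 - 2*I*√4669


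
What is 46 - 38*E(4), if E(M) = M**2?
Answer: -562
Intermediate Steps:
46 - 38*E(4) = 46 - 38*4**2 = 46 - 38*16 = 46 - 608 = -562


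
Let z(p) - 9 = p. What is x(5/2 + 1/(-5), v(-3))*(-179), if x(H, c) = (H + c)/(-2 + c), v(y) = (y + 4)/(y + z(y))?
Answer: 14141/50 ≈ 282.82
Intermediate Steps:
z(p) = 9 + p
v(y) = (4 + y)/(9 + 2*y) (v(y) = (y + 4)/(y + (9 + y)) = (4 + y)/(9 + 2*y))
x(H, c) = (H + c)/(-2 + c)
x(5/2 + 1/(-5), v(-3))*(-179) = (((5/2 + 1/(-5)) + (4 - 3)/(9 + 2*(-3)))/(-2 + (4 - 3)/(9 + 2*(-3))))*(-179) = (((5*(1/2) + 1*(-1/5)) + 1/(9 - 6))/(-2 + 1/(9 - 6)))*(-179) = (((5/2 - 1/5) + 1/3)/(-2 + 1/3))*(-179) = ((23/10 + (1/3)*1)/(-2 + (1/3)*1))*(-179) = ((23/10 + 1/3)/(-2 + 1/3))*(-179) = ((79/30)/(-5/3))*(-179) = -3/5*79/30*(-179) = -79/50*(-179) = 14141/50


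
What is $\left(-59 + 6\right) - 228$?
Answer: $-281$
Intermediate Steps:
$\left(-59 + 6\right) - 228 = -53 - 228 = -281$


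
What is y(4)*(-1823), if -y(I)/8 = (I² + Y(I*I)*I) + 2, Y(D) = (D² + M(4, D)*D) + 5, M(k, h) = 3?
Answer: 18288336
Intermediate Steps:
Y(D) = 5 + D² + 3*D (Y(D) = (D² + 3*D) + 5 = 5 + D² + 3*D)
y(I) = -16 - 8*I² - 8*I*(5 + I⁴ + 3*I²) (y(I) = -8*((I² + (5 + (I*I)² + 3*(I*I))*I) + 2) = -8*((I² + (5 + (I²)² + 3*I²)*I) + 2) = -8*((I² + (5 + I⁴ + 3*I²)*I) + 2) = -8*((I² + I*(5 + I⁴ + 3*I²)) + 2) = -8*(2 + I² + I*(5 + I⁴ + 3*I²)) = -16 - 8*I² - 8*I*(5 + I⁴ + 3*I²))
y(4)*(-1823) = (-16 - 8*4² - 8*4*(5 + 4⁴ + 3*4²))*(-1823) = (-16 - 8*16 - 8*4*(5 + 256 + 3*16))*(-1823) = (-16 - 128 - 8*4*(5 + 256 + 48))*(-1823) = (-16 - 128 - 8*4*309)*(-1823) = (-16 - 128 - 9888)*(-1823) = -10032*(-1823) = 18288336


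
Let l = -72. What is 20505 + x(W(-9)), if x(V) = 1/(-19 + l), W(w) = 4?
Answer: 1865954/91 ≈ 20505.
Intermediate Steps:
x(V) = -1/91 (x(V) = 1/(-19 - 72) = 1/(-91) = -1/91)
20505 + x(W(-9)) = 20505 - 1/91 = 1865954/91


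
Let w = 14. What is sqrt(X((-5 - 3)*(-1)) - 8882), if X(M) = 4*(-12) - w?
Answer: 4*I*sqrt(559) ≈ 94.573*I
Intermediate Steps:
X(M) = -62 (X(M) = 4*(-12) - 1*14 = -48 - 14 = -62)
sqrt(X((-5 - 3)*(-1)) - 8882) = sqrt(-62 - 8882) = sqrt(-8944) = 4*I*sqrt(559)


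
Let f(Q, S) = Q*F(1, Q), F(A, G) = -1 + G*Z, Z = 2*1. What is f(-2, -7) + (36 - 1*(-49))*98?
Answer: 8340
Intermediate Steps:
Z = 2
F(A, G) = -1 + 2*G (F(A, G) = -1 + G*2 = -1 + 2*G)
f(Q, S) = Q*(-1 + 2*Q)
f(-2, -7) + (36 - 1*(-49))*98 = -2*(-1 + 2*(-2)) + (36 - 1*(-49))*98 = -2*(-1 - 4) + (36 + 49)*98 = -2*(-5) + 85*98 = 10 + 8330 = 8340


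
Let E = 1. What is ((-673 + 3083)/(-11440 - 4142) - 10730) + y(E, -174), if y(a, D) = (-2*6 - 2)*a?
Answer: -83707709/7791 ≈ -10744.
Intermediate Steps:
y(a, D) = -14*a (y(a, D) = (-12 - 2)*a = -14*a)
((-673 + 3083)/(-11440 - 4142) - 10730) + y(E, -174) = ((-673 + 3083)/(-11440 - 4142) - 10730) - 14*1 = (2410/(-15582) - 10730) - 14 = (2410*(-1/15582) - 10730) - 14 = (-1205/7791 - 10730) - 14 = -83598635/7791 - 14 = -83707709/7791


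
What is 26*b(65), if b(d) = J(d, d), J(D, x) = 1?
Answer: 26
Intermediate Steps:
b(d) = 1
26*b(65) = 26*1 = 26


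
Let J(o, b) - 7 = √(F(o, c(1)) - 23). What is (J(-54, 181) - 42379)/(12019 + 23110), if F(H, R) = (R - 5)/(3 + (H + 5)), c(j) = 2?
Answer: -42372/35129 + I*√48530/1615934 ≈ -1.2062 + 0.00013633*I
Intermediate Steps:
F(H, R) = (-5 + R)/(8 + H) (F(H, R) = (-5 + R)/(3 + (5 + H)) = (-5 + R)/(8 + H))
J(o, b) = 7 + √(-23 - 3/(8 + o)) (J(o, b) = 7 + √((-5 + 2)/(8 + o) - 23) = 7 + √(-3/(8 + o) - 23) = 7 + √(-23 - 3/(8 + o)))
(J(-54, 181) - 42379)/(12019 + 23110) = ((7 + √((-187 - 23*(-54))/(8 - 54))) - 42379)/(12019 + 23110) = ((7 + √((-187 + 1242)/(-46))) - 42379)/35129 = ((7 + √(-1/46*1055)) - 42379)*(1/35129) = ((7 + √(-1055/46)) - 42379)*(1/35129) = ((7 + I*√48530/46) - 42379)*(1/35129) = (-42372 + I*√48530/46)*(1/35129) = -42372/35129 + I*√48530/1615934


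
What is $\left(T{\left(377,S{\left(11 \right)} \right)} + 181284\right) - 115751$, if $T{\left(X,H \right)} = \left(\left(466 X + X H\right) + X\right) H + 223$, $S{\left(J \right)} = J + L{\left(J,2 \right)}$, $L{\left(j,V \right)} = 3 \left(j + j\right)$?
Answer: $15857532$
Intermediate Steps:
$L{\left(j,V \right)} = 6 j$ ($L{\left(j,V \right)} = 3 \cdot 2 j = 6 j$)
$S{\left(J \right)} = 7 J$ ($S{\left(J \right)} = J + 6 J = 7 J$)
$T{\left(X,H \right)} = 223 + H \left(467 X + H X\right)$ ($T{\left(X,H \right)} = \left(\left(466 X + H X\right) + X\right) H + 223 = \left(467 X + H X\right) H + 223 = H \left(467 X + H X\right) + 223 = 223 + H \left(467 X + H X\right)$)
$\left(T{\left(377,S{\left(11 \right)} \right)} + 181284\right) - 115751 = \left(\left(223 + 377 \left(7 \cdot 11\right)^{2} + 467 \cdot 7 \cdot 11 \cdot 377\right) + 181284\right) - 115751 = \left(\left(223 + 377 \cdot 77^{2} + 467 \cdot 77 \cdot 377\right) + 181284\right) - 115751 = \left(\left(223 + 377 \cdot 5929 + 13556543\right) + 181284\right) - 115751 = \left(\left(223 + 2235233 + 13556543\right) + 181284\right) - 115751 = \left(15791999 + 181284\right) - 115751 = 15973283 - 115751 = 15857532$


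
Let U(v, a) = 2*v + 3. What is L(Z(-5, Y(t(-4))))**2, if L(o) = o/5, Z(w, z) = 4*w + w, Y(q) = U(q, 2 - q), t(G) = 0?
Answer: 25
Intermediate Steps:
U(v, a) = 3 + 2*v
Y(q) = 3 + 2*q
Z(w, z) = 5*w
L(o) = o/5 (L(o) = o*(1/5) = o/5)
L(Z(-5, Y(t(-4))))**2 = ((5*(-5))/5)**2 = ((1/5)*(-25))**2 = (-5)**2 = 25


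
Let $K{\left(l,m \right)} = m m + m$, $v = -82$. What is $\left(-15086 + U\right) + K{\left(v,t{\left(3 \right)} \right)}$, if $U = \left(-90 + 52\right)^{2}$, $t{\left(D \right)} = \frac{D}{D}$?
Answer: $-13640$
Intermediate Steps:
$t{\left(D \right)} = 1$
$U = 1444$ ($U = \left(-38\right)^{2} = 1444$)
$K{\left(l,m \right)} = m + m^{2}$ ($K{\left(l,m \right)} = m^{2} + m = m + m^{2}$)
$\left(-15086 + U\right) + K{\left(v,t{\left(3 \right)} \right)} = \left(-15086 + 1444\right) + 1 \left(1 + 1\right) = -13642 + 1 \cdot 2 = -13642 + 2 = -13640$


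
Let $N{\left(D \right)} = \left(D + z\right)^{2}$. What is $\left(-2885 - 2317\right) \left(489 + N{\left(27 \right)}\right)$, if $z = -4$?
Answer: $-5295636$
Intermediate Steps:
$N{\left(D \right)} = \left(-4 + D\right)^{2}$ ($N{\left(D \right)} = \left(D - 4\right)^{2} = \left(-4 + D\right)^{2}$)
$\left(-2885 - 2317\right) \left(489 + N{\left(27 \right)}\right) = \left(-2885 - 2317\right) \left(489 + \left(-4 + 27\right)^{2}\right) = - 5202 \left(489 + 23^{2}\right) = - 5202 \left(489 + 529\right) = \left(-5202\right) 1018 = -5295636$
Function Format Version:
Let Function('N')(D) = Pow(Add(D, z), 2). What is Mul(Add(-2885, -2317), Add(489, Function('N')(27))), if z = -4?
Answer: -5295636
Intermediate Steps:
Function('N')(D) = Pow(Add(-4, D), 2) (Function('N')(D) = Pow(Add(D, -4), 2) = Pow(Add(-4, D), 2))
Mul(Add(-2885, -2317), Add(489, Function('N')(27))) = Mul(Add(-2885, -2317), Add(489, Pow(Add(-4, 27), 2))) = Mul(-5202, Add(489, Pow(23, 2))) = Mul(-5202, Add(489, 529)) = Mul(-5202, 1018) = -5295636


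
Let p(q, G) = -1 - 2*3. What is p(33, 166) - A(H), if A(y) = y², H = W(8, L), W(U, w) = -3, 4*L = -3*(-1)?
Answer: -16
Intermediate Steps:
L = ¾ (L = (-3*(-1))/4 = (¼)*3 = ¾ ≈ 0.75000)
p(q, G) = -7 (p(q, G) = -1 - 6 = -7)
H = -3
p(33, 166) - A(H) = -7 - 1*(-3)² = -7 - 1*9 = -7 - 9 = -16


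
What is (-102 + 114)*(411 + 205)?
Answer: 7392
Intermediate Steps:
(-102 + 114)*(411 + 205) = 12*616 = 7392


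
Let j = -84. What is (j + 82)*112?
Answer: -224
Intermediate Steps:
(j + 82)*112 = (-84 + 82)*112 = -2*112 = -224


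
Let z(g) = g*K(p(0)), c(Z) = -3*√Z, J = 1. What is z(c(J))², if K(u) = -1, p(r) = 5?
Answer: 9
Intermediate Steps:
z(g) = -g (z(g) = g*(-1) = -g)
z(c(J))² = (-(-3)*√1)² = (-(-3))² = (-1*(-3))² = 3² = 9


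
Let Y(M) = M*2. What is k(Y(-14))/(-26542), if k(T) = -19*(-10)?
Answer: -95/13271 ≈ -0.0071585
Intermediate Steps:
Y(M) = 2*M
k(T) = 190
k(Y(-14))/(-26542) = 190/(-26542) = 190*(-1/26542) = -95/13271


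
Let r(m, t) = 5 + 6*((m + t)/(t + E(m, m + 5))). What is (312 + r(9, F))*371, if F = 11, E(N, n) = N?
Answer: 119833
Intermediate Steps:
r(m, t) = 11 (r(m, t) = 5 + 6*((m + t)/(t + m)) = 5 + 6*((m + t)/(m + t)) = 5 + 6*1 = 5 + 6 = 11)
(312 + r(9, F))*371 = (312 + 11)*371 = 323*371 = 119833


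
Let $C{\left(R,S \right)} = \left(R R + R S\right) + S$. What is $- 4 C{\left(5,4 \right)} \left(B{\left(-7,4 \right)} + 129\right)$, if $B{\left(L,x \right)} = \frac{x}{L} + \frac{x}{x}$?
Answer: $-25368$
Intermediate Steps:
$B{\left(L,x \right)} = 1 + \frac{x}{L}$ ($B{\left(L,x \right)} = \frac{x}{L} + 1 = 1 + \frac{x}{L}$)
$C{\left(R,S \right)} = S + R^{2} + R S$ ($C{\left(R,S \right)} = \left(R^{2} + R S\right) + S = S + R^{2} + R S$)
$- 4 C{\left(5,4 \right)} \left(B{\left(-7,4 \right)} + 129\right) = - 4 \left(4 + 5^{2} + 5 \cdot 4\right) \left(\frac{-7 + 4}{-7} + 129\right) = - 4 \left(4 + 25 + 20\right) \left(\left(- \frac{1}{7}\right) \left(-3\right) + 129\right) = \left(-4\right) 49 \left(\frac{3}{7} + 129\right) = \left(-196\right) \frac{906}{7} = -25368$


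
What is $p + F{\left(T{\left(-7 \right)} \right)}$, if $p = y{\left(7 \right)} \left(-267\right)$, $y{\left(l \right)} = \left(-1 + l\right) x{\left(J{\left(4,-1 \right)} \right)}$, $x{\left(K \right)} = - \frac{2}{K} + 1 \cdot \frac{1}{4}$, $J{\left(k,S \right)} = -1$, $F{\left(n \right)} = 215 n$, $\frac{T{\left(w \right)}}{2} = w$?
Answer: $- \frac{13229}{2} \approx -6614.5$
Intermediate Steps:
$T{\left(w \right)} = 2 w$
$x{\left(K \right)} = \frac{1}{4} - \frac{2}{K}$ ($x{\left(K \right)} = - \frac{2}{K} + 1 \cdot \frac{1}{4} = - \frac{2}{K} + \frac{1}{4} = \frac{1}{4} - \frac{2}{K}$)
$y{\left(l \right)} = - \frac{9}{4} + \frac{9 l}{4}$ ($y{\left(l \right)} = \left(-1 + l\right) \frac{-8 - 1}{4 \left(-1\right)} = \left(-1 + l\right) \frac{1}{4} \left(-1\right) \left(-9\right) = \left(-1 + l\right) \frac{9}{4} = - \frac{9}{4} + \frac{9 l}{4}$)
$p = - \frac{7209}{2}$ ($p = \left(- \frac{9}{4} + \frac{9}{4} \cdot 7\right) \left(-267\right) = \left(- \frac{9}{4} + \frac{63}{4}\right) \left(-267\right) = \frac{27}{2} \left(-267\right) = - \frac{7209}{2} \approx -3604.5$)
$p + F{\left(T{\left(-7 \right)} \right)} = - \frac{7209}{2} + 215 \cdot 2 \left(-7\right) = - \frac{7209}{2} + 215 \left(-14\right) = - \frac{7209}{2} - 3010 = - \frac{13229}{2}$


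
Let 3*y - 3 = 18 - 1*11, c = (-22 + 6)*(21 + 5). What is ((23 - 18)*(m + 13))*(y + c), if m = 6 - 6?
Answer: -80470/3 ≈ -26823.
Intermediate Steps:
m = 0
c = -416 (c = -16*26 = -416)
y = 10/3 (y = 1 + (18 - 1*11)/3 = 1 + (18 - 11)/3 = 1 + (1/3)*7 = 1 + 7/3 = 10/3 ≈ 3.3333)
((23 - 18)*(m + 13))*(y + c) = ((23 - 18)*(0 + 13))*(10/3 - 416) = (5*13)*(-1238/3) = 65*(-1238/3) = -80470/3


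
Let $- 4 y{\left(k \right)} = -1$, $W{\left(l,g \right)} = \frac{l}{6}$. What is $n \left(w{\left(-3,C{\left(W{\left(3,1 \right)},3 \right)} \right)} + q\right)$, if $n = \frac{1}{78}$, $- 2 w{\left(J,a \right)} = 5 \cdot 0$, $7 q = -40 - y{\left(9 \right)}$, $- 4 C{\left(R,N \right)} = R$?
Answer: $- \frac{23}{312} \approx -0.073718$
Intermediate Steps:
$W{\left(l,g \right)} = \frac{l}{6}$ ($W{\left(l,g \right)} = l \frac{1}{6} = \frac{l}{6}$)
$y{\left(k \right)} = \frac{1}{4}$ ($y{\left(k \right)} = \left(- \frac{1}{4}\right) \left(-1\right) = \frac{1}{4}$)
$C{\left(R,N \right)} = - \frac{R}{4}$
$q = - \frac{23}{4}$ ($q = \frac{-40 - \frac{1}{4}}{7} = \frac{1}{7} \left(- \frac{161}{4}\right) = - \frac{23}{4} \approx -5.75$)
$w{\left(J,a \right)} = 0$ ($w{\left(J,a \right)} = - \frac{5 \cdot 0}{2} = \left(- \frac{1}{2}\right) 0 = 0$)
$n = \frac{1}{78} \approx 0.012821$
$n \left(w{\left(-3,C{\left(W{\left(3,1 \right)},3 \right)} \right)} + q\right) = \frac{0 - \frac{23}{4}}{78} = \frac{1}{78} \left(- \frac{23}{4}\right) = - \frac{23}{312}$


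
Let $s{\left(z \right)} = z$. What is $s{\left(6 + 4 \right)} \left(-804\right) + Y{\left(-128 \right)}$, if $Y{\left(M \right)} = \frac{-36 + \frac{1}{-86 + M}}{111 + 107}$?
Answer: $- \frac{375089785}{46652} \approx -8040.2$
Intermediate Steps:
$Y{\left(M \right)} = - \frac{18}{109} + \frac{1}{218 \left(-86 + M\right)}$ ($Y{\left(M \right)} = \frac{-36 + \frac{1}{-86 + M}}{218} = \left(-36 + \frac{1}{-86 + M}\right) \frac{1}{218} = - \frac{18}{109} + \frac{1}{218 \left(-86 + M\right)}$)
$s{\left(6 + 4 \right)} \left(-804\right) + Y{\left(-128 \right)} = \left(6 + 4\right) \left(-804\right) + \frac{3097 - -4608}{218 \left(-86 - 128\right)} = 10 \left(-804\right) + \frac{3097 + 4608}{218 \left(-214\right)} = -8040 + \frac{1}{218} \left(- \frac{1}{214}\right) 7705 = -8040 - \frac{7705}{46652} = - \frac{375089785}{46652}$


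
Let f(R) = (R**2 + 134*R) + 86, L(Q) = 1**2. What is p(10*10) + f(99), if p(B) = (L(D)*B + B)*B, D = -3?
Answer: 43153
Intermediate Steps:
L(Q) = 1
f(R) = 86 + R**2 + 134*R
p(B) = 2*B**2 (p(B) = (1*B + B)*B = (B + B)*B = (2*B)*B = 2*B**2)
p(10*10) + f(99) = 2*(10*10)**2 + (86 + 99**2 + 134*99) = 2*100**2 + (86 + 9801 + 13266) = 2*10000 + 23153 = 20000 + 23153 = 43153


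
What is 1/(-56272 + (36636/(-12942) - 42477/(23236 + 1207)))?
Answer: -52723551/2967100533719 ≈ -1.7769e-5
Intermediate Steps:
1/(-56272 + (36636/(-12942) - 42477/(23236 + 1207))) = 1/(-56272 + (36636*(-1/12942) - 42477/24443)) = 1/(-56272 + (-6106/2157 - 42477*1/24443)) = 1/(-56272 + (-6106/2157 - 42477/24443)) = 1/(-56272 - 240871847/52723551) = 1/(-2967100533719/52723551) = -52723551/2967100533719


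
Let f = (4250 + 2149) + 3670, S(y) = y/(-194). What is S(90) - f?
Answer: -976738/97 ≈ -10069.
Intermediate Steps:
S(y) = -y/194 (S(y) = y*(-1/194) = -y/194)
f = 10069 (f = 6399 + 3670 = 10069)
S(90) - f = -1/194*90 - 1*10069 = -45/97 - 10069 = -976738/97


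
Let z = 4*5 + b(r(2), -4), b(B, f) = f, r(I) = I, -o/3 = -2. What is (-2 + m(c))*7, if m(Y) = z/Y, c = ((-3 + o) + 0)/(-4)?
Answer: -490/3 ≈ -163.33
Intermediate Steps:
o = 6 (o = -3*(-2) = 6)
c = -¾ (c = ((-3 + 6) + 0)/(-4) = (3 + 0)*(-¼) = 3*(-¼) = -¾ ≈ -0.75000)
z = 16 (z = 4*5 - 4 = 20 - 4 = 16)
m(Y) = 16/Y
(-2 + m(c))*7 = (-2 + 16/(-¾))*7 = (-2 + 16*(-4/3))*7 = (-2 - 64/3)*7 = -70/3*7 = -490/3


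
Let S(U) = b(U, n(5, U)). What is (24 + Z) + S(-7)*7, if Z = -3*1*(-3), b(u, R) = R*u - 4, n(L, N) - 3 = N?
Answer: 201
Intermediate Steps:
n(L, N) = 3 + N
b(u, R) = -4 + R*u
S(U) = -4 + U*(3 + U) (S(U) = -4 + (3 + U)*U = -4 + U*(3 + U))
Z = 9 (Z = -3*(-3) = 9)
(24 + Z) + S(-7)*7 = (24 + 9) + (-4 - 7*(3 - 7))*7 = 33 + (-4 - 7*(-4))*7 = 33 + (-4 + 28)*7 = 33 + 24*7 = 33 + 168 = 201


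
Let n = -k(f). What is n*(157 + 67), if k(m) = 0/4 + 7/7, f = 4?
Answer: -224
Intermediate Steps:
k(m) = 1 (k(m) = 0*(¼) + 7*(⅐) = 0 + 1 = 1)
n = -1 (n = -1*1 = -1)
n*(157 + 67) = -(157 + 67) = -1*224 = -224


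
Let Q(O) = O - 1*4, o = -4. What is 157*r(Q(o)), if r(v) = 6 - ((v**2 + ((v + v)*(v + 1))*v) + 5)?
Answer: 130781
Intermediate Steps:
Q(O) = -4 + O (Q(O) = O - 4 = -4 + O)
r(v) = 1 - v**2 - 2*v**2*(1 + v) (r(v) = 6 - ((v**2 + ((2*v)*(1 + v))*v) + 5) = 6 - ((v**2 + (2*v*(1 + v))*v) + 5) = 6 - ((v**2 + 2*v**2*(1 + v)) + 5) = 6 - (5 + v**2 + 2*v**2*(1 + v)) = 6 + (-5 - v**2 - 2*v**2*(1 + v)) = 1 - v**2 - 2*v**2*(1 + v))
157*r(Q(o)) = 157*(1 - 3*(-4 - 4)**2 - 2*(-4 - 4)**3) = 157*(1 - 3*(-8)**2 - 2*(-8)**3) = 157*(1 - 3*64 - 2*(-512)) = 157*(1 - 192 + 1024) = 157*833 = 130781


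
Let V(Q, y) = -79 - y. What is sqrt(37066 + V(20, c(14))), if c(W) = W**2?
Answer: sqrt(36791) ≈ 191.81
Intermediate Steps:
sqrt(37066 + V(20, c(14))) = sqrt(37066 + (-79 - 1*14**2)) = sqrt(37066 + (-79 - 1*196)) = sqrt(37066 + (-79 - 196)) = sqrt(37066 - 275) = sqrt(36791)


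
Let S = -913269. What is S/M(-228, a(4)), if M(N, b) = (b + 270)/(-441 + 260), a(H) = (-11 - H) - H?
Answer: 165301689/251 ≈ 6.5857e+5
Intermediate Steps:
a(H) = -11 - 2*H
M(N, b) = -270/181 - b/181 (M(N, b) = (270 + b)/(-181) = (270 + b)*(-1/181) = -270/181 - b/181)
S/M(-228, a(4)) = -913269/(-270/181 - (-11 - 2*4)/181) = -913269/(-270/181 - (-11 - 8)/181) = -913269/(-270/181 - 1/181*(-19)) = -913269/(-270/181 + 19/181) = -913269/(-251/181) = -913269*(-181/251) = 165301689/251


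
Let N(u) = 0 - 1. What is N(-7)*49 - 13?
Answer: -62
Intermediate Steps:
N(u) = -1
N(-7)*49 - 13 = -1*49 - 13 = -49 - 13 = -62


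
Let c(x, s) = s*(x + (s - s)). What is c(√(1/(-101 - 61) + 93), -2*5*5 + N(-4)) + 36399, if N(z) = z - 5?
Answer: 36399 - 59*√30130/18 ≈ 35830.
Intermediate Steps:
N(z) = -5 + z
c(x, s) = s*x (c(x, s) = s*(x + 0) = s*x)
c(√(1/(-101 - 61) + 93), -2*5*5 + N(-4)) + 36399 = (-2*5*5 + (-5 - 4))*√(1/(-101 - 61) + 93) + 36399 = (-10*5 - 9)*√(1/(-162) + 93) + 36399 = (-50 - 9)*√(-1/162 + 93) + 36399 = -59*√30130/18 + 36399 = 36399 - 59*√30130/18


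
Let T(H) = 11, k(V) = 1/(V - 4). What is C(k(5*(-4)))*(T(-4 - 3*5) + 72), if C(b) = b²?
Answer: 83/576 ≈ 0.14410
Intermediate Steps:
k(V) = 1/(-4 + V)
C(k(5*(-4)))*(T(-4 - 3*5) + 72) = (1/(-4 + 5*(-4)))²*(11 + 72) = (1/(-4 - 20))²*83 = (1/(-24))²*83 = (-1/24)²*83 = (1/576)*83 = 83/576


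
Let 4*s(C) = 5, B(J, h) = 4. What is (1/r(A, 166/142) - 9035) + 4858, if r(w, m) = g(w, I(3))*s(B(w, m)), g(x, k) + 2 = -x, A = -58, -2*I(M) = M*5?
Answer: -292389/70 ≈ -4177.0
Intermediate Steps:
I(M) = -5*M/2 (I(M) = -M*5/2 = -5*M/2)
s(C) = 5/4 (s(C) = (¼)*5 = 5/4)
g(x, k) = -2 - x
r(w, m) = -5/2 - 5*w/4 (r(w, m) = (-2 - w)*(5/4) = -5/2 - 5*w/4)
(1/r(A, 166/142) - 9035) + 4858 = (1/(-5/2 - 5/4*(-58)) - 9035) + 4858 = (1/(-5/2 + 145/2) - 9035) + 4858 = (1/70 - 9035) + 4858 = -632449/70 + 4858 = -292389/70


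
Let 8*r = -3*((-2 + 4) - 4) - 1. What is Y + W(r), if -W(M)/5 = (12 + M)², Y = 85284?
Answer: 5407171/64 ≈ 84487.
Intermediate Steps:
r = 5/8 (r = (-3*((-2 + 4) - 4) - 1)/8 = (-3*(2 - 4) - 1)/8 = (-3*(-2) - 1)/8 = (6 - 1)/8 = (⅛)*5 = 5/8 ≈ 0.62500)
W(M) = -5*(12 + M)²
Y + W(r) = 85284 - 5*(12 + 5/8)² = 85284 - 5*(101/8)² = 85284 - 5*10201/64 = 85284 - 51005/64 = 5407171/64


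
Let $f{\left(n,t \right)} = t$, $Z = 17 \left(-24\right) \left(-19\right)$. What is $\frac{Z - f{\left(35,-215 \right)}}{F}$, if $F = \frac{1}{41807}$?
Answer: $333076369$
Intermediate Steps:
$Z = 7752$ ($Z = \left(-408\right) \left(-19\right) = 7752$)
$F = \frac{1}{41807} \approx 2.3919 \cdot 10^{-5}$
$\frac{Z - f{\left(35,-215 \right)}}{F} = \left(7752 - -215\right) \frac{1}{\frac{1}{41807}} = \left(7752 + 215\right) 41807 = 7967 \cdot 41807 = 333076369$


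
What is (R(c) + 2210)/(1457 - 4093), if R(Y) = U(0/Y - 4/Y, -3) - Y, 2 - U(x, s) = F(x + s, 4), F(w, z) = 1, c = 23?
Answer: -547/659 ≈ -0.83005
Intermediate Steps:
U(x, s) = 1 (U(x, s) = 2 - 1*1 = 2 - 1 = 1)
R(Y) = 1 - Y
(R(c) + 2210)/(1457 - 4093) = ((1 - 1*23) + 2210)/(1457 - 4093) = ((1 - 23) + 2210)/(-2636) = (-22 + 2210)*(-1/2636) = 2188*(-1/2636) = -547/659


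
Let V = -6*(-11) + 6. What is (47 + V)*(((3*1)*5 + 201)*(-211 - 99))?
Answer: -7968240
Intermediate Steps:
V = 72 (V = 66 + 6 = 72)
(47 + V)*(((3*1)*5 + 201)*(-211 - 99)) = (47 + 72)*(((3*1)*5 + 201)*(-211 - 99)) = 119*((3*5 + 201)*(-310)) = 119*((15 + 201)*(-310)) = 119*(216*(-310)) = 119*(-66960) = -7968240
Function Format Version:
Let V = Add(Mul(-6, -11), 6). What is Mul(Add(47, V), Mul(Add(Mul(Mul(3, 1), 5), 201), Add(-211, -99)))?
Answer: -7968240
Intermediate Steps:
V = 72 (V = Add(66, 6) = 72)
Mul(Add(47, V), Mul(Add(Mul(Mul(3, 1), 5), 201), Add(-211, -99))) = Mul(Add(47, 72), Mul(Add(Mul(Mul(3, 1), 5), 201), Add(-211, -99))) = Mul(119, Mul(Add(Mul(3, 5), 201), -310)) = Mul(119, Mul(Add(15, 201), -310)) = Mul(119, Mul(216, -310)) = Mul(119, -66960) = -7968240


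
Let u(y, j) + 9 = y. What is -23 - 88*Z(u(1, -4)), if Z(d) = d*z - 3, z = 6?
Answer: 4465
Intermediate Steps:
u(y, j) = -9 + y
Z(d) = -3 + 6*d (Z(d) = d*6 - 3 = 6*d - 3 = -3 + 6*d)
-23 - 88*Z(u(1, -4)) = -23 - 88*(-3 + 6*(-9 + 1)) = -23 - 88*(-3 + 6*(-8)) = -23 - 88*(-3 - 48) = -23 - 88*(-51) = -23 + 4488 = 4465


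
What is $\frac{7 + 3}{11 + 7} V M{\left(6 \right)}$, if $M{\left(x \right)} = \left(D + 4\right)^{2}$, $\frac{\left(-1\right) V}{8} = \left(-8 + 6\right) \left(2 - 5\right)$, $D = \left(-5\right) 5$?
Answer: $-11760$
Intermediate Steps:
$D = -25$
$V = -48$ ($V = - 8 \left(-8 + 6\right) \left(2 - 5\right) = - 8 \left(\left(-2\right) \left(-3\right)\right) = \left(-8\right) 6 = -48$)
$M{\left(x \right)} = 441$ ($M{\left(x \right)} = \left(-25 + 4\right)^{2} = \left(-21\right)^{2} = 441$)
$\frac{7 + 3}{11 + 7} V M{\left(6 \right)} = \frac{7 + 3}{11 + 7} \left(-48\right) 441 = \frac{10}{18} \left(-48\right) 441 = 10 \cdot \frac{1}{18} \left(-48\right) 441 = \frac{5}{9} \left(-48\right) 441 = \left(- \frac{80}{3}\right) 441 = -11760$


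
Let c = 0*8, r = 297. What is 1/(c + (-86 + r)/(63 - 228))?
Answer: -165/211 ≈ -0.78199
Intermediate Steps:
c = 0
1/(c + (-86 + r)/(63 - 228)) = 1/(0 + (-86 + 297)/(63 - 228)) = 1/(0 + 211/(-165)) = 1/(0 + 211*(-1/165)) = 1/(0 - 211/165) = 1/(-211/165) = -165/211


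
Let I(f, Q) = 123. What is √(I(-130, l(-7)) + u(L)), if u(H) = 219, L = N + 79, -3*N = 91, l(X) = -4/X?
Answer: 3*√38 ≈ 18.493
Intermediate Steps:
l(X) = -4/X
N = -91/3 (N = -⅓*91 = -91/3 ≈ -30.333)
L = 146/3 (L = -91/3 + 79 = 146/3 ≈ 48.667)
√(I(-130, l(-7)) + u(L)) = √(123 + 219) = √342 = 3*√38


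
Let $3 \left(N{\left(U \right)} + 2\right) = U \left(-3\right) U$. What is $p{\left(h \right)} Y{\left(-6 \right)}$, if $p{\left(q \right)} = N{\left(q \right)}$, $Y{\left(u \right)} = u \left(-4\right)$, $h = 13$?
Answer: $-4104$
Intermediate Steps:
$Y{\left(u \right)} = - 4 u$
$N{\left(U \right)} = -2 - U^{2}$ ($N{\left(U \right)} = -2 + \frac{U \left(-3\right) U}{3} = -2 + \frac{- 3 U U}{3} = -2 + \frac{\left(-3\right) U^{2}}{3} = -2 - U^{2}$)
$p{\left(q \right)} = -2 - q^{2}$
$p{\left(h \right)} Y{\left(-6 \right)} = \left(-2 - 13^{2}\right) \left(\left(-4\right) \left(-6\right)\right) = \left(-2 - 169\right) 24 = \left(-171\right) 24 = -4104$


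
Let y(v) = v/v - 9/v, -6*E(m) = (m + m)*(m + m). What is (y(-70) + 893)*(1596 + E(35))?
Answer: 3484121/5 ≈ 6.9682e+5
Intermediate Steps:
E(m) = -2*m²/3 (E(m) = -(m + m)*(m + m)/6 = -2*m*2*m/6 = -2*m²/3)
y(v) = 1 - 9/v
(y(-70) + 893)*(1596 + E(35)) = ((-9 - 70)/(-70) + 893)*(1596 - ⅔*35²) = (-1/70*(-79) + 893)*(1596 - ⅔*1225) = (79/70 + 893)*(1596 - 2450/3) = (62589/70)*(2338/3) = 3484121/5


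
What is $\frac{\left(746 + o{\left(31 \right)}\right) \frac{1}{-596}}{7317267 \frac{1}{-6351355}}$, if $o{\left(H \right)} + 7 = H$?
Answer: $\frac{2445271675}{2180545566} \approx 1.1214$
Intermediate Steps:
$o{\left(H \right)} = -7 + H$
$\frac{\left(746 + o{\left(31 \right)}\right) \frac{1}{-596}}{7317267 \frac{1}{-6351355}} = \frac{\left(746 + \left(-7 + 31\right)\right) \frac{1}{-596}}{7317267 \frac{1}{-6351355}} = \frac{\left(746 + 24\right) \left(- \frac{1}{596}\right)}{7317267 \left(- \frac{1}{6351355}\right)} = \frac{770 \left(- \frac{1}{596}\right)}{- \frac{7317267}{6351355}} = \left(- \frac{385}{298}\right) \left(- \frac{6351355}{7317267}\right) = \frac{2445271675}{2180545566}$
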